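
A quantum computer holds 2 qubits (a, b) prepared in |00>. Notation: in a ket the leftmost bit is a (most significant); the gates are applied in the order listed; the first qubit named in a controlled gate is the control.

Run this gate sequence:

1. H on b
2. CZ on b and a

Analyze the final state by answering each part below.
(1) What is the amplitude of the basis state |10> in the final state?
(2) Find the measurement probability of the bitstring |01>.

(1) The amplitude on |10> is 0.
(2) The probability of measuring |01> is 1/2.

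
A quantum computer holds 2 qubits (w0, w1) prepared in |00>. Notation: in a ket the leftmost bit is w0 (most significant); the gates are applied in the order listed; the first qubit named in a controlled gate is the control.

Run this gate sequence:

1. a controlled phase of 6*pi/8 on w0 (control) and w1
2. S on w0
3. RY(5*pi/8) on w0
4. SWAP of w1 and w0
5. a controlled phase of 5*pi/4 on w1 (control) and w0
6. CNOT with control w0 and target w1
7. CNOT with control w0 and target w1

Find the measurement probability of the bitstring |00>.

The probability of measuring |00> is cos(5*pi/16)**2.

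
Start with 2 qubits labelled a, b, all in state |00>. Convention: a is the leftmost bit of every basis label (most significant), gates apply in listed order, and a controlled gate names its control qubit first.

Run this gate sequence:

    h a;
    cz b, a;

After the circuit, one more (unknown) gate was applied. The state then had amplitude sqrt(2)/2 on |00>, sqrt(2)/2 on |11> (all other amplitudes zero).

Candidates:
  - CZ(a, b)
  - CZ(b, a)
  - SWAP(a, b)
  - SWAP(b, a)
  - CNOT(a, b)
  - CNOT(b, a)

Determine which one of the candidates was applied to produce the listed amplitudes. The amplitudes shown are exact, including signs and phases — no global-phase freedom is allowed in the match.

The applied gate was CNOT(a, b).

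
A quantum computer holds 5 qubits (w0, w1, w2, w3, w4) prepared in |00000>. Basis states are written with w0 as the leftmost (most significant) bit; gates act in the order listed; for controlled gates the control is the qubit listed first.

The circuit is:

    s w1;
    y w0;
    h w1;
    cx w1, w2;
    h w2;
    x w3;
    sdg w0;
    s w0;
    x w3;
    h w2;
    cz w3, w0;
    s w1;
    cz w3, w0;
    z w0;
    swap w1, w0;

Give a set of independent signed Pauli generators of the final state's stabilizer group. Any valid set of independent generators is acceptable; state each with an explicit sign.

One valid set of independent stabilizer generators is +XIYII, +ZIZII, -IZIII, +IIIZI, +IIIIZ (any independent generating set of the same group is equally correct). Key observation: the block from step 5 through step 10 cancels to the identity and can be dropped.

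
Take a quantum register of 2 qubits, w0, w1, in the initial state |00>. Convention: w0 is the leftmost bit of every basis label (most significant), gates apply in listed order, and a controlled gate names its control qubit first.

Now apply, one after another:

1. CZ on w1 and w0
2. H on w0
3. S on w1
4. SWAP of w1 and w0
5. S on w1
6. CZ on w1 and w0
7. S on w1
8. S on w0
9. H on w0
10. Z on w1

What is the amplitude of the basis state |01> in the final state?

|01> carries amplitude 1/2 in the final state.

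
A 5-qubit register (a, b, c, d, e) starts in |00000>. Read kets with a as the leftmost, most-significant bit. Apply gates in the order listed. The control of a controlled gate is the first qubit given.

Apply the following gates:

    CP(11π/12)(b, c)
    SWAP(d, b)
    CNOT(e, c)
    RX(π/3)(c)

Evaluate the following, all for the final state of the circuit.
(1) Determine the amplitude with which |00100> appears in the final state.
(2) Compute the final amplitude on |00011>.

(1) The amplitude on |00100> is -I/2.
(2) |00011> carries amplitude 0 in the final state.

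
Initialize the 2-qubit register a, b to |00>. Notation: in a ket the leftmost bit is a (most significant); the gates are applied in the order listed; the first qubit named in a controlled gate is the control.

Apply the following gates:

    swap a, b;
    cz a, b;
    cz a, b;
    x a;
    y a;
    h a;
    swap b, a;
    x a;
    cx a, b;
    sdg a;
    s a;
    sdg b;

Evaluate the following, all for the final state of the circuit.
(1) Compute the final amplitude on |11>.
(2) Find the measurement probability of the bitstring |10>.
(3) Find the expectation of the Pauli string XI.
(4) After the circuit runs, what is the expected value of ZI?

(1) The final state's coefficient on |11> equals -sqrt(2)/2.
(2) The probability of measuring |10> is 1/2.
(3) The observable XI averages to 0.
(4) In the final state, ZI has expectation -1.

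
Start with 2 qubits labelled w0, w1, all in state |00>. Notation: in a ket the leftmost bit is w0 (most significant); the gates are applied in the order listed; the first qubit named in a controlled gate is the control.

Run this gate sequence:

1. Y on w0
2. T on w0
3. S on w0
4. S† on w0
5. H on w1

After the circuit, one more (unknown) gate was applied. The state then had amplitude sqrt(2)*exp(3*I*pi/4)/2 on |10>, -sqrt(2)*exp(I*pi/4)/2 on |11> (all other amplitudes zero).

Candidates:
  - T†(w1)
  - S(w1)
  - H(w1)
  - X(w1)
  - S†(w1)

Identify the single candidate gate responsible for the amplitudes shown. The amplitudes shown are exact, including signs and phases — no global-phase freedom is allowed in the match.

It was S(w1) that produced the state shown. Key observation: steps 3-4 multiply out to the identity, so the circuit reduces to the remaining gates.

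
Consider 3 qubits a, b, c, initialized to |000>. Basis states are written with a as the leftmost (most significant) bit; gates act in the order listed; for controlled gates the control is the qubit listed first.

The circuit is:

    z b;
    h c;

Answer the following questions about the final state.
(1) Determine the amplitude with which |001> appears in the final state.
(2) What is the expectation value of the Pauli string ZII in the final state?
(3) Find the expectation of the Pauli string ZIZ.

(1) |001> carries amplitude sqrt(2)/2 in the final state.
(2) The expectation value of ZII is 1.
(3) The observable ZIZ averages to 0.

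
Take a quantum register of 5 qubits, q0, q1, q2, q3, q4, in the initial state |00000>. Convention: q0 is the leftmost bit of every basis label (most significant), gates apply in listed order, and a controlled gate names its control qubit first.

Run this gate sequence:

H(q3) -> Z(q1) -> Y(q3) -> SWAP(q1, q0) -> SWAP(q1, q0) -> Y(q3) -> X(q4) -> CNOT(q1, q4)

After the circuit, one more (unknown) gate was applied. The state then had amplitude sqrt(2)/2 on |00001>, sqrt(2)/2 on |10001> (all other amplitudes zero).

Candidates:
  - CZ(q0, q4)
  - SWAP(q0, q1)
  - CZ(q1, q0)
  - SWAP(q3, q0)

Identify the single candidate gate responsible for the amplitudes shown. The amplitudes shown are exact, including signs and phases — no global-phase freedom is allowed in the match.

The unique candidate consistent with the amplitudes is SWAP(q3, q0).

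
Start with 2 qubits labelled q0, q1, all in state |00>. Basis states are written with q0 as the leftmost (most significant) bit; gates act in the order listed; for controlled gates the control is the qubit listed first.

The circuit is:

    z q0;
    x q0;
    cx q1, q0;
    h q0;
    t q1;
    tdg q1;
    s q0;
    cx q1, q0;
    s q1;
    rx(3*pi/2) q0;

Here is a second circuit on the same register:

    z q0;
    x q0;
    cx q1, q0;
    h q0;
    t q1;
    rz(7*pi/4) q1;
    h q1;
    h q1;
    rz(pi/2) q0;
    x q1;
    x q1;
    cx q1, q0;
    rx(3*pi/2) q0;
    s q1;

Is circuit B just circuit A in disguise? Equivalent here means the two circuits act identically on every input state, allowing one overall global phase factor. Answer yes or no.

Yes: on every input state the two circuits agree up to one overall phase factor.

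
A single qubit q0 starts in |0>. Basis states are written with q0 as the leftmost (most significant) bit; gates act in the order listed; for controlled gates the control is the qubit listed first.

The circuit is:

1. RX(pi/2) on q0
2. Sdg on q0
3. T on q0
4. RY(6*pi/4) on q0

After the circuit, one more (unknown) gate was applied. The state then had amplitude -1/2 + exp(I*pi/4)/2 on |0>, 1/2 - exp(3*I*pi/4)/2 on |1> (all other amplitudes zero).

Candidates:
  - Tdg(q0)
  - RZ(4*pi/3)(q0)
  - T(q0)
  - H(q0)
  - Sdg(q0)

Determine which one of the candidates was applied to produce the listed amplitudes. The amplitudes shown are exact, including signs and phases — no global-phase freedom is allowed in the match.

It was Tdg(q0) that produced the state shown.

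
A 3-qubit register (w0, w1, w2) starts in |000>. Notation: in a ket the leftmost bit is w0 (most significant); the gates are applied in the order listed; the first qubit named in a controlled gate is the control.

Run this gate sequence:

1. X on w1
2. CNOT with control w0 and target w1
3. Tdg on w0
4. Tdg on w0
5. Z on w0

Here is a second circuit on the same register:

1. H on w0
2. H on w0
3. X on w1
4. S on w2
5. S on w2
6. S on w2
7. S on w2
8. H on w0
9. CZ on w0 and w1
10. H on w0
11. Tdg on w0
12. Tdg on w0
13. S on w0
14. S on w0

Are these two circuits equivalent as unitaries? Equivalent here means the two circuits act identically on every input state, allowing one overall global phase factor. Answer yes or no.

No — the two circuits implement different unitaries, even allowing a global phase.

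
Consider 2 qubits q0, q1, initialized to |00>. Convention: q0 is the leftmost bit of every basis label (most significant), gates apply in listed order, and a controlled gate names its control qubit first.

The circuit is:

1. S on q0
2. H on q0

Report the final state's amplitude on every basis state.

After the circuit, the state carries amplitude sqrt(2)/2 on |00>, 0 on |01>, sqrt(2)/2 on |10>, 0 on |11>.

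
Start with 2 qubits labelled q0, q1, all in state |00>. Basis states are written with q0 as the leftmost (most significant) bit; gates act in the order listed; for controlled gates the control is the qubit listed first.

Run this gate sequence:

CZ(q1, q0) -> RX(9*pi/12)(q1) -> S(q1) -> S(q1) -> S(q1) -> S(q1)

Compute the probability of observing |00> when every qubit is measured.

The probability of measuring |00> is 1/2 - sqrt(2)/4.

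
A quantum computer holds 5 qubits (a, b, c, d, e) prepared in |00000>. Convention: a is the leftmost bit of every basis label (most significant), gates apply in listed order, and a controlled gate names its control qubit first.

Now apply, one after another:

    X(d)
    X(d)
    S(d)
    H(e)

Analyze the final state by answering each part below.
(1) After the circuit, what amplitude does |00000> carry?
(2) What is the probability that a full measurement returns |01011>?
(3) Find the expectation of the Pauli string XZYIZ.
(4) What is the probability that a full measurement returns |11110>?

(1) |00000> carries amplitude sqrt(2)/2 in the final state.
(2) A full measurement returns |01011> with probability 0.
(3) In the final state, XZYIZ has expectation 0.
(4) Outcome |11110> occurs with probability 0.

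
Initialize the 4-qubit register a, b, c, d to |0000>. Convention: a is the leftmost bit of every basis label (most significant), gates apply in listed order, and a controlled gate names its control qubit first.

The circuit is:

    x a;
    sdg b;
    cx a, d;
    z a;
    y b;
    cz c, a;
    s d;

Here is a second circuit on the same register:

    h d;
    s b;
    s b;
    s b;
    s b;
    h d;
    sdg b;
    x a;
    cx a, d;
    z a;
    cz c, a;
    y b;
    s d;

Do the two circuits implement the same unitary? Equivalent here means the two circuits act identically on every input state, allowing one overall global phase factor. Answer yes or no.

Yes — the two circuits implement the same unitary up to a global phase.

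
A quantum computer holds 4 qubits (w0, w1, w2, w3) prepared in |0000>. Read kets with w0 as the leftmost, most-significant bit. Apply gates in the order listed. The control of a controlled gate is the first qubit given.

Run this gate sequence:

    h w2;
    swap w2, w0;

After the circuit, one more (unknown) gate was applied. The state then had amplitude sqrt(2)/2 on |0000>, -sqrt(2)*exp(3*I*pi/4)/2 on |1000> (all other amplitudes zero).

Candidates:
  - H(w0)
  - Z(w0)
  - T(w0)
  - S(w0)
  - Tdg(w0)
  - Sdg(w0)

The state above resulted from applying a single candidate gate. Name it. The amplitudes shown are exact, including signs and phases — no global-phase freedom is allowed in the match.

The unique candidate consistent with the amplitudes is Tdg(w0).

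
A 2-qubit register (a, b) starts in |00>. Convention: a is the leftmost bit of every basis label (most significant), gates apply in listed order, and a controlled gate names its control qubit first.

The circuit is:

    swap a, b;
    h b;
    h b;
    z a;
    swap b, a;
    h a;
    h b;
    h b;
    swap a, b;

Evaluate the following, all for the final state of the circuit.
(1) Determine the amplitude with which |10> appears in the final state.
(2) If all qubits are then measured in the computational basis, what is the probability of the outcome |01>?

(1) The final state's coefficient on |10> equals 0.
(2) Outcome |01> occurs with probability 1/2.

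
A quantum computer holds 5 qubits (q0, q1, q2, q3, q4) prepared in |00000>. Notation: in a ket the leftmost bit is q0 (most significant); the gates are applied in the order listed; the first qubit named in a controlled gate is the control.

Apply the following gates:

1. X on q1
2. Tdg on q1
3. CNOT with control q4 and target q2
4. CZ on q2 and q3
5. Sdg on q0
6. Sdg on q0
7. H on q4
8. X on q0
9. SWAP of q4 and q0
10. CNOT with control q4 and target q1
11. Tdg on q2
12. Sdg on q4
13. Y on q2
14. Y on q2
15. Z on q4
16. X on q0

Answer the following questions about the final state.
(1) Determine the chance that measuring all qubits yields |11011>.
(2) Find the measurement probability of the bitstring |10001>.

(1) The probability of measuring |11011> is 0.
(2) Outcome |10001> occurs with probability 1/2.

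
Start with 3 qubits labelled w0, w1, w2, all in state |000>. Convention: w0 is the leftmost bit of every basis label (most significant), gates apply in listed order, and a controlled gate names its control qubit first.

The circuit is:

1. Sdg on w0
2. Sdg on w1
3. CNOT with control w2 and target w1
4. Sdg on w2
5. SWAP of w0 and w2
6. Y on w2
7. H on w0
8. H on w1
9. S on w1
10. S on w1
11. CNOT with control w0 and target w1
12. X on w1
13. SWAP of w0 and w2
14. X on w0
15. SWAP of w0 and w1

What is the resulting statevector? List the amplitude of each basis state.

The resulting statevector has amplitude -I/2 on |000>, I/2 on |001>, 0 on |010>, 0 on |011>, I/2 on |100>, -I/2 on |101>, 0 on |110>, 0 on |111>.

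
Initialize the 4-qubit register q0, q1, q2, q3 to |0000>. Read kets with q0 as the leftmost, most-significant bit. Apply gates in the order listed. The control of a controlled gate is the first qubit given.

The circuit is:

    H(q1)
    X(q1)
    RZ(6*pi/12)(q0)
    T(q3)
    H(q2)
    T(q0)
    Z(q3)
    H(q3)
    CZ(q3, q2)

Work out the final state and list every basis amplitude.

The final amplitudes are -sqrt(2)*exp(3*I*pi/4)/4 on |0000>, -sqrt(2)*exp(3*I*pi/4)/4 on |0001>, -sqrt(2)*exp(3*I*pi/4)/4 on |0010>, sqrt(2)*exp(3*I*pi/4)/4 on |0011>, -sqrt(2)*exp(3*I*pi/4)/4 on |0100>, -sqrt(2)*exp(3*I*pi/4)/4 on |0101>, -sqrt(2)*exp(3*I*pi/4)/4 on |0110>, sqrt(2)*exp(3*I*pi/4)/4 on |0111>, 0 on |1000>, 0 on |1001>, 0 on |1010>, 0 on |1011>, 0 on |1100>, 0 on |1101>, 0 on |1110>, 0 on |1111>.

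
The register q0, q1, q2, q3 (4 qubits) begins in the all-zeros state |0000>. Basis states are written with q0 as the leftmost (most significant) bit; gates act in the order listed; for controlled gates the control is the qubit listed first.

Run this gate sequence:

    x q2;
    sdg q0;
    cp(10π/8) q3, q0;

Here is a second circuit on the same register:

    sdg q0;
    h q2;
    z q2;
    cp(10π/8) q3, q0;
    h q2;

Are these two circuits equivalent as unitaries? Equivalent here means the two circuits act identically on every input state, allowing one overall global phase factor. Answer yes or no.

Yes, they are equivalent — the unitaries differ by at most a global phase.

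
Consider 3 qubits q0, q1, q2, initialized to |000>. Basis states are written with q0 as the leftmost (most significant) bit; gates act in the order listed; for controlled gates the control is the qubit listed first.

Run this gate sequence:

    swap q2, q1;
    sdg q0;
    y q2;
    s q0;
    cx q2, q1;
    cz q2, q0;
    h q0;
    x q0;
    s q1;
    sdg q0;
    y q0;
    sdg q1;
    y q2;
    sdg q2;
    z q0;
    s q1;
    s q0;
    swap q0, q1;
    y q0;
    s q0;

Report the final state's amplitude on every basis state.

After the circuit, the state carries amplitude -sqrt(2)/2 on |000>, sqrt(2)/2 on |010>, and 0 on every other basis state.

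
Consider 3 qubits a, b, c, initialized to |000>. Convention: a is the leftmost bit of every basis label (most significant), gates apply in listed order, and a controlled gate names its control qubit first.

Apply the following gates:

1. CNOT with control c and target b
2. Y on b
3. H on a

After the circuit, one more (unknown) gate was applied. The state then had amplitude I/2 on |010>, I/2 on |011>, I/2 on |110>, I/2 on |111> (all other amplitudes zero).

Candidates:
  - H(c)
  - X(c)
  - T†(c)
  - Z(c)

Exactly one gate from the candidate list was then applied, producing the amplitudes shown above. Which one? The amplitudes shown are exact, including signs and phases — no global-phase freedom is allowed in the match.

The unique candidate consistent with the amplitudes is H(c).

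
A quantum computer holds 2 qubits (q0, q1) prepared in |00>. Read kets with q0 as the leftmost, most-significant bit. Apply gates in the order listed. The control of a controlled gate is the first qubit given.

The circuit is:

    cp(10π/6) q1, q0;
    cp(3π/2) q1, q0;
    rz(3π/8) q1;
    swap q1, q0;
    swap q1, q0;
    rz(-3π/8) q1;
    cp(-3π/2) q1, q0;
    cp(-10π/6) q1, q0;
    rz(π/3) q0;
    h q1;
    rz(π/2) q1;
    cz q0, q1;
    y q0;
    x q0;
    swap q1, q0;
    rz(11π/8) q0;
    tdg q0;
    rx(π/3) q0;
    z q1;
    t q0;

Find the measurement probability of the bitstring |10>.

A full measurement returns |10> with probability sqrt(3*sqrt(2) + 6)/8 + 1/2. Key observation: the block from step 1 through step 8 cancels to the identity and can be dropped.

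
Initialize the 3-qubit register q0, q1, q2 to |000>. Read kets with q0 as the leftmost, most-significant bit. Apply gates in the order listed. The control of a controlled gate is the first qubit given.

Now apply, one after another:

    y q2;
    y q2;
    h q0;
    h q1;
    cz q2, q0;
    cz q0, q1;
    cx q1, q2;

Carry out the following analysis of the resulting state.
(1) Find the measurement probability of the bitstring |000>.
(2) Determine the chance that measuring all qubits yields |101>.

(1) A full measurement returns |000> with probability 1/4.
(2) Outcome |101> occurs with probability 0.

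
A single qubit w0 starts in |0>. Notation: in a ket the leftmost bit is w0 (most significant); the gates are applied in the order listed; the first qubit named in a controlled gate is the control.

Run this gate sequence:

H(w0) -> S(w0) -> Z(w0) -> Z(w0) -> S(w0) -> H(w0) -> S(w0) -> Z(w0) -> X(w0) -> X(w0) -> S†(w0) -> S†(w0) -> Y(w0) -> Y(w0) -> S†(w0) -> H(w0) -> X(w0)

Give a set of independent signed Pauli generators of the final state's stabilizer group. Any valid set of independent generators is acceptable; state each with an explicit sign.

The stabilizer group can be generated by -X, among other valid generating sets.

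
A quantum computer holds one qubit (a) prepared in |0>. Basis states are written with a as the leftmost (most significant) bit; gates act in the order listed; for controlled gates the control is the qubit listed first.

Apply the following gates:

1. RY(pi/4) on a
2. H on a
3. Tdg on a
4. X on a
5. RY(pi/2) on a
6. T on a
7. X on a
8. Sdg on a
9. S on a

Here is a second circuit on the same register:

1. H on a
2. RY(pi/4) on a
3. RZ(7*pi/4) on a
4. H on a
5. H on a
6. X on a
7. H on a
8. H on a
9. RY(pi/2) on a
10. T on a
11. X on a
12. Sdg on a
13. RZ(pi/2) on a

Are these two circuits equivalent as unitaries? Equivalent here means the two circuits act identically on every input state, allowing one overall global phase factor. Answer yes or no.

No: there is an input state on which the two circuits produce genuinely different outputs (not merely differing by a phase).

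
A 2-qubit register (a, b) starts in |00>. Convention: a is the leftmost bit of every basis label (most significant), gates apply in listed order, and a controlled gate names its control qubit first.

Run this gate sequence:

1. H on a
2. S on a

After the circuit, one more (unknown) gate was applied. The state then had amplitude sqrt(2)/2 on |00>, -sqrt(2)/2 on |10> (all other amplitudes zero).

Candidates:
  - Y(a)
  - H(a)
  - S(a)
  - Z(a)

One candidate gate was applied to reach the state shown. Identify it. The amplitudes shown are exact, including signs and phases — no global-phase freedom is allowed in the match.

The applied gate was S(a).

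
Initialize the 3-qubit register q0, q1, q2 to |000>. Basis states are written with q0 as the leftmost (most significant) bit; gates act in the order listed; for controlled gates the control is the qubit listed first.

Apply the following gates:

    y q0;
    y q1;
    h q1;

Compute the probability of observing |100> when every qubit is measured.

Outcome |100> occurs with probability 1/2.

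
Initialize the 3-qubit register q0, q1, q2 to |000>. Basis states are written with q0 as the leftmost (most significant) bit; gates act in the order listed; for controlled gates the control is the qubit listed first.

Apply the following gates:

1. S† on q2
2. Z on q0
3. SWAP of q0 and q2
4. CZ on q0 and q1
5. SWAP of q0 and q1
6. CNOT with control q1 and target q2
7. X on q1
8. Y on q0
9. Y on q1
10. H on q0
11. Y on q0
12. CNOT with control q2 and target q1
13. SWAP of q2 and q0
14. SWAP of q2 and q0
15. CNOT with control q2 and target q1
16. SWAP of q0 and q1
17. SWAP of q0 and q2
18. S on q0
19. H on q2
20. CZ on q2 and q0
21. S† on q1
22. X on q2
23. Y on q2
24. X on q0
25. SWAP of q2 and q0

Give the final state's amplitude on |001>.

|001> carries amplitude 1/2 in the final state. Key observation: the block from step 12 through step 15 cancels to the identity and can be dropped.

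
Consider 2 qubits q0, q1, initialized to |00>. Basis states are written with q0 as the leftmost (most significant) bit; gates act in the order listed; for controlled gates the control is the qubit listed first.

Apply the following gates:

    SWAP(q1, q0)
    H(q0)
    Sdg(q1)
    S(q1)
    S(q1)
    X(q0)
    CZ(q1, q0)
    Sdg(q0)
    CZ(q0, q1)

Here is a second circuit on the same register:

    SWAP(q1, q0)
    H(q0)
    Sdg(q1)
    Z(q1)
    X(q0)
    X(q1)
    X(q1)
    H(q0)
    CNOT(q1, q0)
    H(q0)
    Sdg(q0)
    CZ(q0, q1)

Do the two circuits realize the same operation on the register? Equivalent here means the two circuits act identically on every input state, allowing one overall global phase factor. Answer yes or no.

Yes: on every input state the two circuits agree up to one overall phase factor.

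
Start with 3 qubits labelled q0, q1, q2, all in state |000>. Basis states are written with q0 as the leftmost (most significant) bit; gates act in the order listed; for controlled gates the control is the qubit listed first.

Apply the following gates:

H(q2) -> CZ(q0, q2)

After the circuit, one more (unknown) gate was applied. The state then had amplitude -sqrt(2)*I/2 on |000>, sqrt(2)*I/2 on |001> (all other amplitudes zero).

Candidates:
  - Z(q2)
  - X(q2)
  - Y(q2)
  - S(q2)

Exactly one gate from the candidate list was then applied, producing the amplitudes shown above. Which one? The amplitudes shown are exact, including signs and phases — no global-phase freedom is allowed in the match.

It was Y(q2) that produced the state shown.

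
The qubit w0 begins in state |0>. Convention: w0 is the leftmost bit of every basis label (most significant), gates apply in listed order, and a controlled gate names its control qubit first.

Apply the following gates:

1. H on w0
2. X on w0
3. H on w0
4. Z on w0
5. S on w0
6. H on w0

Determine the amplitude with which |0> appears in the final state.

The final state's coefficient on |0> equals sqrt(2)/2.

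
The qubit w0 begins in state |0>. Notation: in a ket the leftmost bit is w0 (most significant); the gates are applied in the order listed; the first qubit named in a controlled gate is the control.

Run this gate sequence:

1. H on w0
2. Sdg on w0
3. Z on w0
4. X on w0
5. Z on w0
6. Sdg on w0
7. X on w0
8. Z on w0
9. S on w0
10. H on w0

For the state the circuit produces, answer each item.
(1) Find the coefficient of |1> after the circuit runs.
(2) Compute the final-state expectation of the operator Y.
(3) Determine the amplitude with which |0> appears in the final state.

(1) |1> carries amplitude -1/2 + I/2 in the final state.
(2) In the final state, Y has expectation 1.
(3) The amplitude on |0> is 1/2 + I/2.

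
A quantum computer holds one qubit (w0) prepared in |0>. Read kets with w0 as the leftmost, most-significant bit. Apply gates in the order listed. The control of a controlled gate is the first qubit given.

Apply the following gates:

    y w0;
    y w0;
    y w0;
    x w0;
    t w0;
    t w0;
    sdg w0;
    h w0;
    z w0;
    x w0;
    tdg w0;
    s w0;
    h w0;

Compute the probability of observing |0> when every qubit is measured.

Outcome |0> occurs with probability 1/2 - sqrt(2)/4.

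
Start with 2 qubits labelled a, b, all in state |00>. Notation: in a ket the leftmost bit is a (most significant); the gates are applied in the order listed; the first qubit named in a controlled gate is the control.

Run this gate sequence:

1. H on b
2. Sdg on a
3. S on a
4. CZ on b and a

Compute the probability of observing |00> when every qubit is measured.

The probability of measuring |00> is 1/2.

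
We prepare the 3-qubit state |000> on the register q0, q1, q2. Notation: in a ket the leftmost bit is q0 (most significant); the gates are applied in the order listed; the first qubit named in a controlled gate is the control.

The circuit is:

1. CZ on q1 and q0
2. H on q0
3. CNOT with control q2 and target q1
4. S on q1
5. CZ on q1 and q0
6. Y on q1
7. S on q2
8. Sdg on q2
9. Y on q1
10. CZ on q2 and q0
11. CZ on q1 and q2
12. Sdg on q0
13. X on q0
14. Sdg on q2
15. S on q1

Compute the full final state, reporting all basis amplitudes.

The final amplitudes are -sqrt(2)*I/2 on |000>, sqrt(2)/2 on |100>, and 0 on every other basis state. Key observation: the block from step 6 through step 9 cancels to the identity and can be dropped.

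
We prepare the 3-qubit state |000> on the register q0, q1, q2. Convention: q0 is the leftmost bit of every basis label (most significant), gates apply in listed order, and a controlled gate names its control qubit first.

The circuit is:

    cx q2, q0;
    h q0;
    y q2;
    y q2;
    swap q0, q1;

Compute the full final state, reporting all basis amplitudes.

After the circuit, the state carries amplitude sqrt(2)/2 on |000>, sqrt(2)/2 on |010>, and 0 on every other basis state.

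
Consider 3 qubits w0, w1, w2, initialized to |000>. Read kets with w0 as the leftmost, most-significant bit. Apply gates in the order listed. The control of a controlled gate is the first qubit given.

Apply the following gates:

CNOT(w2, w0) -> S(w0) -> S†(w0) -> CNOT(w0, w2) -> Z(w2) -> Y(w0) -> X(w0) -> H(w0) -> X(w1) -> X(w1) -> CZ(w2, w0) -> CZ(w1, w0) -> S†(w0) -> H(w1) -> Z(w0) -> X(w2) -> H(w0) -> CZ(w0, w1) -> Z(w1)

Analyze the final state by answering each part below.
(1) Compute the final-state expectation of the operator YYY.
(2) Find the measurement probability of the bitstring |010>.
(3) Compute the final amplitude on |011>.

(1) The observable YYY averages to 0. Key observation: gates 9-10 undo each other exactly, leaving only the rest of the circuit to track.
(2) The probability of measuring |010> is 0.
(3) |011> carries amplitude sqrt(2)*(1 - I)/4 in the final state.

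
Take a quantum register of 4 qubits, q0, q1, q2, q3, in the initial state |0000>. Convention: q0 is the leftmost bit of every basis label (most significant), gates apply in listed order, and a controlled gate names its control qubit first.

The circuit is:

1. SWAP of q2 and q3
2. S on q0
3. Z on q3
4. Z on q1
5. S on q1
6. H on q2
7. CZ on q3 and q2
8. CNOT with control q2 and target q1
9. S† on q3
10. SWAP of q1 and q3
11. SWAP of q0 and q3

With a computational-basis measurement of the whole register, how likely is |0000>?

Outcome |0000> occurs with probability 1/2.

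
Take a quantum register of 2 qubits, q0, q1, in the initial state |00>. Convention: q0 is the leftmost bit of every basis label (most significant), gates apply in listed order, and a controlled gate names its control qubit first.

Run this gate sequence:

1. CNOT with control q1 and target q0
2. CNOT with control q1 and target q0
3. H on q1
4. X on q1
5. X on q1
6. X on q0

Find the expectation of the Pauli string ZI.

The observable ZI averages to -1. Key observation: gates 1-2 undo each other exactly, leaving only the rest of the circuit to track.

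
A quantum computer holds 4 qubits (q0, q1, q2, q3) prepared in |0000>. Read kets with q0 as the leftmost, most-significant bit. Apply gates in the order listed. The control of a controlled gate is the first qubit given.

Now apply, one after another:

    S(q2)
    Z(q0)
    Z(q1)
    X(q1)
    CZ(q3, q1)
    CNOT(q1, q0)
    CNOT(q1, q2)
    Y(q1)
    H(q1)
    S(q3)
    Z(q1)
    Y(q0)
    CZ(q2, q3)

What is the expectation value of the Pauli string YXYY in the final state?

In the final state, YXYY has expectation 0.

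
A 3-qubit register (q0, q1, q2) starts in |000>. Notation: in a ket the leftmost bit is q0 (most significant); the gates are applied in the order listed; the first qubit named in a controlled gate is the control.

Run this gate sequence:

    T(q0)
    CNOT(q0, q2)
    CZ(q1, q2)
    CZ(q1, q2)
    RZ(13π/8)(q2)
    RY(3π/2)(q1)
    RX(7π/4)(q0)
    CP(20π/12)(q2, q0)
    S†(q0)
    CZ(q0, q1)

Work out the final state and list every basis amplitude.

After the circuit, the state carries amplitude -sqrt(2*sqrt(2) + 4)*exp(3*I*pi/16)/4 on |000>, 0 on |001>, sqrt(2*sqrt(2) + 4)*exp(3*I*pi/16)/4 on |010>, 0 on |011>, -sqrt(4 - 2*sqrt(2))*exp(3*I*pi/16)/4 on |100>, 0 on |101>, -sqrt(4 - 2*sqrt(2))*exp(3*I*pi/16)/4 on |110>, 0 on |111>. Key observation: steps 3-4 multiply out to the identity, so the circuit reduces to the remaining gates.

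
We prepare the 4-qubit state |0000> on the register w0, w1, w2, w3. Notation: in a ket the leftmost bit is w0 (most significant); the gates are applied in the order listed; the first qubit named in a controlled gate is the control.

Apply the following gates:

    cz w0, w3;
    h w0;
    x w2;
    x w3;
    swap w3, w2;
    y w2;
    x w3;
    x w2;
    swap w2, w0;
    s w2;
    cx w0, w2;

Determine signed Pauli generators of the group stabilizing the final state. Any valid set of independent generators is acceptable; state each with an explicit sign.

One valid set of independent stabilizer generators is -IIYI, -ZIII, +IZII, +IIIZ (any independent generating set of the same group is equally correct).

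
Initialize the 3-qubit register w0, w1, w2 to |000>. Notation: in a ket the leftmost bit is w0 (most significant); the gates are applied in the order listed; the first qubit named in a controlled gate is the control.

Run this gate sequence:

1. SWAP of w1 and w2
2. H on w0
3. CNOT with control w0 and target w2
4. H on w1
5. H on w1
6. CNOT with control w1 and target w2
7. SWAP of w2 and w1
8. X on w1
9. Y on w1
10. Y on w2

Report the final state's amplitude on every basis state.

After the circuit, the state carries amplitude sqrt(2)/2 on |001>, -sqrt(2)/2 on |111>, and 0 on every other basis state. Key observation: the block from step 4 through step 5 cancels to the identity and can be dropped.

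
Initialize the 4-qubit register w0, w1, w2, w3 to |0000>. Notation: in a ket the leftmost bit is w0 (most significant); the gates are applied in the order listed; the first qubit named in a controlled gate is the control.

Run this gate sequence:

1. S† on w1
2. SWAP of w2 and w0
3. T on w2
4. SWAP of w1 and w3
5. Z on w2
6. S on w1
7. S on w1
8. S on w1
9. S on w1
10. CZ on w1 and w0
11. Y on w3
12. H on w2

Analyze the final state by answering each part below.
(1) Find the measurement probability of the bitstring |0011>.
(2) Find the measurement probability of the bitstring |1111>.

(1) The probability of measuring |0011> is 1/2. Key observation: steps 6-9 multiply out to the identity, so the circuit reduces to the remaining gates.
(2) Outcome |1111> occurs with probability 0.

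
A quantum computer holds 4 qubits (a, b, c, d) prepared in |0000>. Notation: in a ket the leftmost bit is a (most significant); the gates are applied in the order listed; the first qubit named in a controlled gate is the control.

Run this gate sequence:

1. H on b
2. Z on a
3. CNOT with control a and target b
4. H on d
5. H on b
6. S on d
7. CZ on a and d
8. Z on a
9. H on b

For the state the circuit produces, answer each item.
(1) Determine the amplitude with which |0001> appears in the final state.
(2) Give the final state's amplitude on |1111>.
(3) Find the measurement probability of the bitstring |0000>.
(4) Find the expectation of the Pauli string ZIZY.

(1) The final state's coefficient on |0001> equals I/2.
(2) The amplitude on |1111> is 0.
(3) Outcome |0000> occurs with probability 1/4.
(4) The expectation value of ZIZY is 1.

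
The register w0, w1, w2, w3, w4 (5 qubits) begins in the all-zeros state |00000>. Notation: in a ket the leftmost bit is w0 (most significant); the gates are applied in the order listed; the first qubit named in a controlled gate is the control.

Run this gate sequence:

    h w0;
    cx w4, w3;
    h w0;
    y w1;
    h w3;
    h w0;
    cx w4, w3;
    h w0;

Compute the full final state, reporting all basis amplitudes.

After the circuit, the state carries amplitude sqrt(2)*I/2 on |01000>, sqrt(2)*I/2 on |01010>, and 0 on every other basis state.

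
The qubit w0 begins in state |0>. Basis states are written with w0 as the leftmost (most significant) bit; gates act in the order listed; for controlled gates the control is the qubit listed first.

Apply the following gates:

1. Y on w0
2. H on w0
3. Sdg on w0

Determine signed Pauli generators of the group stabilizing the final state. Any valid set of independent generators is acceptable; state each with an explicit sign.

The final state is stabilized by the group generated by +Y; other independent generating sets are equally valid.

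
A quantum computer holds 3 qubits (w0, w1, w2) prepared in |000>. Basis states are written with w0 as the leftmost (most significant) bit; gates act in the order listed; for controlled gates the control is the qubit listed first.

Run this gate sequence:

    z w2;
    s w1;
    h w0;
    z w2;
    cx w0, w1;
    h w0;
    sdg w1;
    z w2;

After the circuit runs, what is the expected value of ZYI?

The expectation value of ZYI is -1.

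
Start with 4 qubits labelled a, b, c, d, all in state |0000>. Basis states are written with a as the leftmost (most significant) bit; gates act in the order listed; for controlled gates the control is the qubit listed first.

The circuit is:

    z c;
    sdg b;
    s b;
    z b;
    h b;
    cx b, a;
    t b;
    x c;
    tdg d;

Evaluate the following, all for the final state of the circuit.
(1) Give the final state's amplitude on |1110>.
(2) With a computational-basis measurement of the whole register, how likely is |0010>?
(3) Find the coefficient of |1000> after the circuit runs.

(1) The final state's coefficient on |1110> equals sqrt(2)*exp(I*pi/4)/2.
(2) The probability of measuring |0010> is 1/2.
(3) |1000> carries amplitude 0 in the final state.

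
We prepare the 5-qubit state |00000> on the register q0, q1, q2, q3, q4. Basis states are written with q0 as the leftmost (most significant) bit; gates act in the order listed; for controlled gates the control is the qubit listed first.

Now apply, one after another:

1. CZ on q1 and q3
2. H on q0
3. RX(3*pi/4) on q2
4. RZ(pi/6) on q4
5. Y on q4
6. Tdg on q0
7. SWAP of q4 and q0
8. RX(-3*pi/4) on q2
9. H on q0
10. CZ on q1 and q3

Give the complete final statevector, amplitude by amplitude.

The final amplitudes are exp(5*I*pi/12)/2 on |00000>, exp(I*pi/6)/2 on |00001>, -exp(5*I*pi/12)/2 on |10000>, -exp(I*pi/6)/2 on |10001>, and 0 on every other basis state.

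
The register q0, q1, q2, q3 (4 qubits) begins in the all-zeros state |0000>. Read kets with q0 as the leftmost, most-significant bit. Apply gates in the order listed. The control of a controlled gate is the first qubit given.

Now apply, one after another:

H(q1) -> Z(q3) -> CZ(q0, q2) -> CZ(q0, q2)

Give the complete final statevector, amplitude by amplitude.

After the circuit, the state carries amplitude sqrt(2)/2 on |0000>, sqrt(2)/2 on |0100>, and 0 on every other basis state. Key observation: gates 3-4 undo each other exactly, leaving only the rest of the circuit to track.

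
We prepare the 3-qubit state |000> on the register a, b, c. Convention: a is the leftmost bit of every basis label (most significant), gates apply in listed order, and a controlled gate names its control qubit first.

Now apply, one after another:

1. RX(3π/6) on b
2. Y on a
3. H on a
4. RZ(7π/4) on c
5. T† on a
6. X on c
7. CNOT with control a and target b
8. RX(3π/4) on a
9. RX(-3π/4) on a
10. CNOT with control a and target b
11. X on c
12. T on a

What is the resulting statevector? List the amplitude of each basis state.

The resulting statevector has amplitude -exp(5*I*pi/8)/2 on |000>, 0 on |001>, -exp(I*pi/8)/2 on |010>, 0 on |011>, exp(5*I*pi/8)/2 on |100>, 0 on |101>, exp(I*pi/8)/2 on |110>, 0 on |111>. Key observation: steps 5-12 multiply out to the identity, so the circuit reduces to the remaining gates.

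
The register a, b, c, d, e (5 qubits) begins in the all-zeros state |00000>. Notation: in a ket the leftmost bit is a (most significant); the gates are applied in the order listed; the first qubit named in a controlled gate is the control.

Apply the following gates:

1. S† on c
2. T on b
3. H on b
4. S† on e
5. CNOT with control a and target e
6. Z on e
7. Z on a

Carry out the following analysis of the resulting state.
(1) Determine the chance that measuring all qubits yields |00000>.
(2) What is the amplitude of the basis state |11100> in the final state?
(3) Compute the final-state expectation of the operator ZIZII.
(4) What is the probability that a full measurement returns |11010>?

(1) A full measurement returns |00000> with probability 1/2.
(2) The final state's coefficient on |11100> equals 0.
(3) The observable ZIZII averages to 1.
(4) A full measurement returns |11010> with probability 0.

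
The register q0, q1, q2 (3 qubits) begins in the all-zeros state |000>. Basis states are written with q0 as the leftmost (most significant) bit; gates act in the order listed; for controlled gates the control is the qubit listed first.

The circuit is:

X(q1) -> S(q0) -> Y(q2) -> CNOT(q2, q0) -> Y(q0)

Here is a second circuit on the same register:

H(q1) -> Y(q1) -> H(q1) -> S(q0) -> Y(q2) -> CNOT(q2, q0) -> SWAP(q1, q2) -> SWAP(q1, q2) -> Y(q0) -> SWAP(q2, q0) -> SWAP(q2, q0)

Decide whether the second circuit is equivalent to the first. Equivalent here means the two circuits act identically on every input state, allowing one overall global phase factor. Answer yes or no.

No: there is an input state on which the two circuits produce genuinely different outputs (not merely differing by a phase).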